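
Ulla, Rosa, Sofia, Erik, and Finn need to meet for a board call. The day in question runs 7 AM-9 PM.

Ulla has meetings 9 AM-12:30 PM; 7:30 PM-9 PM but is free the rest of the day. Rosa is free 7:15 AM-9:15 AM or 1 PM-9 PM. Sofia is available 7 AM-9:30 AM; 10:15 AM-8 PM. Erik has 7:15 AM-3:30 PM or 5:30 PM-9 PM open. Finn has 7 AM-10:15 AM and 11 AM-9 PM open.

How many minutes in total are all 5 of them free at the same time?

Ulla free: 07:00-09:00, 12:30-19:30 (invert busy blocks within the working day).
Rosa free: 07:15-09:15, 13:00-21:00.
Sofia free: 07:00-09:30, 10:15-20:00.
Erik free: 07:15-15:30, 17:30-21:00.
Finn free: 07:00-10:15, 11:00-21:00.
Ulla ∩ Rosa: 07:15-09:00, 13:00-19:30.
Ulla ∩ Rosa ∩ Sofia: 07:15-09:00, 13:00-19:30.
Ulla ∩ Rosa ∩ Sofia ∩ Erik: 07:15-09:00, 13:00-15:30, 17:30-19:30.
Ulla ∩ Rosa ∩ Sofia ∩ Erik ∩ Finn: 07:15-09:00, 13:00-15:30, 17:30-19:30.
Those are the intersection windows.
Summing the common windows: 105 + 150 + 120 = 375 minutes.

375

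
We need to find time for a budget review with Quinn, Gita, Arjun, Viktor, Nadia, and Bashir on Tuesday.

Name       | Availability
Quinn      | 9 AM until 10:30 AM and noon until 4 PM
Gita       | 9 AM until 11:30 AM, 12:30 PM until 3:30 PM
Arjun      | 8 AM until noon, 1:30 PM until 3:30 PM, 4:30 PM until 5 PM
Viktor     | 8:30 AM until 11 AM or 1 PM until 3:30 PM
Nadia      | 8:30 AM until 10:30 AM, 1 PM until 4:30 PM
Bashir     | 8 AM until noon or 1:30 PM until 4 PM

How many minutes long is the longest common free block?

120

Quinn ∩ Gita: 09:00-10:30, 12:30-15:30.
Quinn ∩ Gita ∩ Arjun: 09:00-10:30, 13:30-15:30.
Quinn ∩ Gita ∩ Arjun ∩ Viktor: 09:00-10:30, 13:30-15:30.
Quinn ∩ Gita ∩ Arjun ∩ Viktor ∩ Nadia: 09:00-10:30, 13:30-15:30.
Quinn ∩ Gita ∩ Arjun ∩ Viktor ∩ Nadia ∩ Bashir: 09:00-10:30, 13:30-15:30.
Those are the intersection windows.
The longest is 13:30-15:30 at 120 minutes.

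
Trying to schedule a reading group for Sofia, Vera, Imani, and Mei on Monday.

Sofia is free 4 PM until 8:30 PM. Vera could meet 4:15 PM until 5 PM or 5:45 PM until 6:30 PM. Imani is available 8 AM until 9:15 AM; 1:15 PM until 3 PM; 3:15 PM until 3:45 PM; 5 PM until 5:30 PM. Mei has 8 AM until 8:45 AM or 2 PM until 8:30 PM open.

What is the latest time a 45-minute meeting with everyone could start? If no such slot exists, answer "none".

none

Sofia ∩ Vera: 16:15-17:00, 17:45-18:30.
Sofia ∩ Vera ∩ Imani: ∅.
Sofia ∩ Vera ∩ Imani ∩ Mei: ∅.
There is no time when everyone is free.
No common window is at least 45 minutes long.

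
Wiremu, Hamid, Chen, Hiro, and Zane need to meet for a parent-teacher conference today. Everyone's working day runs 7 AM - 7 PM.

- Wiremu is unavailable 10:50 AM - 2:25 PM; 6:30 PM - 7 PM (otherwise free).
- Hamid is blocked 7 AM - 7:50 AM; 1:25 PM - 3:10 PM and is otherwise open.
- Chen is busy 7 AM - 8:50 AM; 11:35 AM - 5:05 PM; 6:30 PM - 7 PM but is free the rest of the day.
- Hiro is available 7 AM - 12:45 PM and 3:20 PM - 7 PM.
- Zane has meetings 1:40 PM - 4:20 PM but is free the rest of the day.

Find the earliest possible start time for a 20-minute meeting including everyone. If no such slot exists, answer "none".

08:50

Wiremu free: 07:00-10:50, 14:25-18:30 (invert busy blocks within the working day).
Hamid free: 07:50-13:25, 15:10-19:00 (invert busy blocks within the working day).
Chen free: 08:50-11:35, 17:05-18:30 (invert busy blocks within the working day).
Hiro free: 07:00-12:45, 15:20-19:00.
Zane free: 07:00-13:40, 16:20-19:00 (invert busy blocks within the working day).
Wiremu ∩ Hamid: 07:50-10:50, 15:10-18:30.
Wiremu ∩ Hamid ∩ Chen: 08:50-10:50, 17:05-18:30.
Wiremu ∩ Hamid ∩ Chen ∩ Hiro: 08:50-10:50, 17:05-18:30.
Wiremu ∩ Hamid ∩ Chen ∩ Hiro ∩ Zane: 08:50-10:50, 17:05-18:30.
The first common window of at least 20 minutes is 08:50-10:50, so the earliest start is 08:50.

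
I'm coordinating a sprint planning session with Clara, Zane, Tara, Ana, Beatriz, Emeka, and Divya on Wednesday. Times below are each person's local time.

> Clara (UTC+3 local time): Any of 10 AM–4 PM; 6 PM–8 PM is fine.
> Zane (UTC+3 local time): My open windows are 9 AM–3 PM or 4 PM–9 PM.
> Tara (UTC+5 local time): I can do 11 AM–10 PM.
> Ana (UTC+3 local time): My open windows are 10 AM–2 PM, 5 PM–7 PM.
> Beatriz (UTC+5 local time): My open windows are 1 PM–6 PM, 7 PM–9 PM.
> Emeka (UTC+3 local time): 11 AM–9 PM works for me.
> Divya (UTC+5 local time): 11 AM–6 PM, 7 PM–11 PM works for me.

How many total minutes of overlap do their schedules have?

Clara in UTC: 07:00-13:00, 15:00-17:00 (subtract 3h to convert from UTC+3).
Zane in UTC: 06:00-12:00, 13:00-18:00 (subtract 3h to convert from UTC+3).
Tara in UTC: 06:00-17:00 (subtract 5h to convert from UTC+5).
Ana in UTC: 07:00-11:00, 14:00-16:00 (subtract 3h to convert from UTC+3).
Beatriz in UTC: 08:00-13:00, 14:00-16:00 (subtract 5h to convert from UTC+5).
Emeka in UTC: 08:00-18:00 (subtract 3h to convert from UTC+3).
Divya in UTC: 06:00-13:00, 14:00-18:00 (subtract 5h to convert from UTC+5).
Clara ∩ Zane: 07:00-12:00, 15:00-17:00.
Clara ∩ Zane ∩ Tara: 07:00-12:00, 15:00-17:00.
Clara ∩ Zane ∩ Tara ∩ Ana: 07:00-11:00, 15:00-16:00.
Clara ∩ Zane ∩ Tara ∩ Ana ∩ Beatriz: 08:00-11:00, 15:00-16:00.
Clara ∩ Zane ∩ Tara ∩ Ana ∩ Beatriz ∩ Emeka: 08:00-11:00, 15:00-16:00.
Clara ∩ Zane ∩ Tara ∩ Ana ∩ Beatriz ∩ Emeka ∩ Divya: 08:00-11:00, 15:00-16:00.
Summing the common windows: 180 + 60 = 240 minutes.

240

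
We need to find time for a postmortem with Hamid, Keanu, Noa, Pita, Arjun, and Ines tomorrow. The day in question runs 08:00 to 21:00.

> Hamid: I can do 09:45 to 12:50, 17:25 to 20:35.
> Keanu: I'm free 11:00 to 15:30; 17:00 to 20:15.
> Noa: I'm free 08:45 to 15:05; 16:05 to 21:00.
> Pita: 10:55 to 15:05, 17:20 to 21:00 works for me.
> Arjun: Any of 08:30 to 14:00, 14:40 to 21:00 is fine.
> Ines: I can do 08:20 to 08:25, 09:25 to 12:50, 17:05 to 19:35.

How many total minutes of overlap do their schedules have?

240

Hamid ∩ Keanu: 11:00-12:50, 17:25-20:15.
Hamid ∩ Keanu ∩ Noa: 11:00-12:50, 17:25-20:15.
Hamid ∩ Keanu ∩ Noa ∩ Pita: 11:00-12:50, 17:25-20:15.
Hamid ∩ Keanu ∩ Noa ∩ Pita ∩ Arjun: 11:00-12:50, 17:25-20:15.
Hamid ∩ Keanu ∩ Noa ∩ Pita ∩ Arjun ∩ Ines: 11:00-12:50, 17:25-19:35.
So the common availability across everyone is 11:00-12:50, 17:25-19:35.
Summing the common windows: 110 + 130 = 240 minutes.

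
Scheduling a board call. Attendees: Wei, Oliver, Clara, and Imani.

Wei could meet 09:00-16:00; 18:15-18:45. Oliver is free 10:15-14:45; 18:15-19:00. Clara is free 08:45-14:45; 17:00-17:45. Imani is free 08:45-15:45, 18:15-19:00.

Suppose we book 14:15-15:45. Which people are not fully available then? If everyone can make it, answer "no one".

Clara, Oliver

Wei: free for 14:15-15:45. Oliver: not fully free for 14:15-15:45. Clara: not fully free for 14:15-15:45. Imani: free for 14:15-15:45.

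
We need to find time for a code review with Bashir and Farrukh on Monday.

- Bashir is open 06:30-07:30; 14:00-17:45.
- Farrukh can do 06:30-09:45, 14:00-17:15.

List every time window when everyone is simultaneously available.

06:30-07:30, 14:00-17:15

Bashir ∩ Farrukh: 06:30-07:30, 14:00-17:15.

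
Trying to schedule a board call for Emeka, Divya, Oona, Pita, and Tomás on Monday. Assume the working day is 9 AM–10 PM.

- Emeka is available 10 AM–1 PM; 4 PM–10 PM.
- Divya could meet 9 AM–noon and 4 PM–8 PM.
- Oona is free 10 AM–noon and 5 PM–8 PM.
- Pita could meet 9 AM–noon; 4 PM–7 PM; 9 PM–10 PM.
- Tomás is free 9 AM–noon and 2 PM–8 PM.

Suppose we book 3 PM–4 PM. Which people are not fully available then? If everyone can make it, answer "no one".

Divya, Emeka, Oona, Pita

Emeka: not fully free for 15:00-16:00. Divya: not fully free for 15:00-16:00. Oona: not fully free for 15:00-16:00. Pita: not fully free for 15:00-16:00. Tomás: free for 15:00-16:00.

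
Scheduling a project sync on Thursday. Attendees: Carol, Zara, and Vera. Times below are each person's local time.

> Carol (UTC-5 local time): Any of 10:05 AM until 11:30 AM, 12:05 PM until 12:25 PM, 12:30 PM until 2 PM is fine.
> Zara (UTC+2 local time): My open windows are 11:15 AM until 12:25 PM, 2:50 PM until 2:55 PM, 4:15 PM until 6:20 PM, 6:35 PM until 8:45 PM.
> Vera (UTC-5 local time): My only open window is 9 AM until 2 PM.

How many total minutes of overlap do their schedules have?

Carol in UTC: 15:05-16:30, 17:05-17:25, 17:30-19:00 (add 5h to convert from UTC-5).
Zara in UTC: 09:15-10:25, 12:50-12:55, 14:15-16:20, 16:35-18:45 (subtract 2h to convert from UTC+2).
Vera in UTC: 14:00-19:00 (add 5h to convert from UTC-5).
Carol ∩ Zara: 15:05-16:20, 17:05-17:25, 17:30-18:45.
Carol ∩ Zara ∩ Vera: 15:05-16:20, 17:05-17:25, 17:30-18:45.
Summing the common windows: 75 + 20 + 75 = 170 minutes.

170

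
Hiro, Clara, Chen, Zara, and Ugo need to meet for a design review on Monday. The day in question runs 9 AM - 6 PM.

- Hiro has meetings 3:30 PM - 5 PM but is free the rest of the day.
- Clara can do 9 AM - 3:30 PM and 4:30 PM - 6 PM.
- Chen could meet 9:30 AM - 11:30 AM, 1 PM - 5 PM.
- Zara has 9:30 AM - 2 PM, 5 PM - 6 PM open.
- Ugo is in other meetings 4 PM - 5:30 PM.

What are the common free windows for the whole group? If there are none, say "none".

Hiro free: 09:00-15:30, 17:00-18:00 (invert busy blocks within the working day).
Clara free: 09:00-15:30, 16:30-18:00.
Chen free: 09:30-11:30, 13:00-17:00.
Zara free: 09:30-14:00, 17:00-18:00.
Ugo free: 09:00-16:00, 17:30-18:00 (invert busy blocks within the working day).
Hiro ∩ Clara: 09:00-15:30, 17:00-18:00.
Hiro ∩ Clara ∩ Chen: 09:30-11:30, 13:00-15:30.
Hiro ∩ Clara ∩ Chen ∩ Zara: 09:30-11:30, 13:00-14:00.
Hiro ∩ Clara ∩ Chen ∩ Zara ∩ Ugo: 09:30-11:30, 13:00-14:00.

09:30-11:30, 13:00-14:00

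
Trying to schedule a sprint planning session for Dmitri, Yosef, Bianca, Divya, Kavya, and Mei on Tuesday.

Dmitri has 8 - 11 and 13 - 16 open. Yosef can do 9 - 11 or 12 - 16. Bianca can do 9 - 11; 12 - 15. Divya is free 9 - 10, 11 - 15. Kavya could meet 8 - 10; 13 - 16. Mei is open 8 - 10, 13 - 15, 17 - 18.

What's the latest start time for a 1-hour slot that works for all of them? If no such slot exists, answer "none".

14:00

Dmitri ∩ Yosef: 09:00-11:00, 13:00-16:00.
Dmitri ∩ Yosef ∩ Bianca: 09:00-11:00, 13:00-15:00.
Dmitri ∩ Yosef ∩ Bianca ∩ Divya: 09:00-10:00, 13:00-15:00.
Dmitri ∩ Yosef ∩ Bianca ∩ Divya ∩ Kavya: 09:00-10:00, 13:00-15:00.
Dmitri ∩ Yosef ∩ Bianca ∩ Divya ∩ Kavya ∩ Mei: 09:00-10:00, 13:00-15:00.
The last common window of at least 60 minutes is 13:00-15:00; a 60-minute meeting can start as late as 14:00 and still end by 15:00.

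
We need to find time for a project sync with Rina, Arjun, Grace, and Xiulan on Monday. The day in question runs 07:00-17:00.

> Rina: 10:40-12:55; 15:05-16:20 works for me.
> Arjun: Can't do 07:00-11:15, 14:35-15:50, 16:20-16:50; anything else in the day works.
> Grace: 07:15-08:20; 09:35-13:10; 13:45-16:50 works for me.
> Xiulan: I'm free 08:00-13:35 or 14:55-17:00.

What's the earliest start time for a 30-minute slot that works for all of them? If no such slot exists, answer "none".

11:15

Rina free: 10:40-12:55, 15:05-16:20.
Arjun free: 11:15-14:35, 15:50-16:20, 16:50-17:00 (invert busy blocks within the working day).
Grace free: 07:15-08:20, 09:35-13:10, 13:45-16:50.
Xiulan free: 08:00-13:35, 14:55-17:00.
Rina ∩ Arjun: 11:15-12:55, 15:50-16:20.
Rina ∩ Arjun ∩ Grace: 11:15-12:55, 15:50-16:20.
Rina ∩ Arjun ∩ Grace ∩ Xiulan: 11:15-12:55, 15:50-16:20.
Those are the intersection windows.
The first common window of at least 30 minutes is 11:15-12:55, so the earliest start is 11:15.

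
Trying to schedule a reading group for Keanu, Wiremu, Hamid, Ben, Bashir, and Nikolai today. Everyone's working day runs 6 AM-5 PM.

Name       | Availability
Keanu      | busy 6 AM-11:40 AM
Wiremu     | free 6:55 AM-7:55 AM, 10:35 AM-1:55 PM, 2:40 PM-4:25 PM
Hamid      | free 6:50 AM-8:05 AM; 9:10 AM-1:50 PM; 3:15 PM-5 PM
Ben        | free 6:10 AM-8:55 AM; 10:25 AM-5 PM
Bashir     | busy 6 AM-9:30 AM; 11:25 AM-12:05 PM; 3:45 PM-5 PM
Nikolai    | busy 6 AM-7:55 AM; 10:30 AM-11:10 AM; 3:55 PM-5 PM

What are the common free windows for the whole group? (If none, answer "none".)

12:05-13:50, 15:15-15:45

Keanu free: 11:40-17:00 (invert busy blocks within the working day).
Wiremu free: 06:55-07:55, 10:35-13:55, 14:40-16:25.
Hamid free: 06:50-08:05, 09:10-13:50, 15:15-17:00.
Ben free: 06:10-08:55, 10:25-17:00.
Bashir free: 09:30-11:25, 12:05-15:45 (invert busy blocks within the working day).
Nikolai free: 07:55-10:30, 11:10-15:55 (invert busy blocks within the working day).
Keanu ∩ Wiremu: 11:40-13:55, 14:40-16:25.
Keanu ∩ Wiremu ∩ Hamid: 11:40-13:50, 15:15-16:25.
Keanu ∩ Wiremu ∩ Hamid ∩ Ben: 11:40-13:50, 15:15-16:25.
Keanu ∩ Wiremu ∩ Hamid ∩ Ben ∩ Bashir: 12:05-13:50, 15:15-15:45.
Keanu ∩ Wiremu ∩ Hamid ∩ Ben ∩ Bashir ∩ Nikolai: 12:05-13:50, 15:15-15:45.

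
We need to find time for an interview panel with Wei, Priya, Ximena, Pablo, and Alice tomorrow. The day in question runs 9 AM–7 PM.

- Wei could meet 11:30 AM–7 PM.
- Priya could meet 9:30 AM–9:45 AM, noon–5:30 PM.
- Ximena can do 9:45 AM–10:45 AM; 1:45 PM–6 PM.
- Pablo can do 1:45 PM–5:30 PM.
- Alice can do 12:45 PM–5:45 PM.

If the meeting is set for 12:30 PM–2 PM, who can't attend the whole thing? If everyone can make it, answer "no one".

Wei: free for 12:30-14:00. Priya: free for 12:30-14:00. Ximena: not fully free for 12:30-14:00. Pablo: not fully free for 12:30-14:00. Alice: not fully free for 12:30-14:00.

Alice, Pablo, Ximena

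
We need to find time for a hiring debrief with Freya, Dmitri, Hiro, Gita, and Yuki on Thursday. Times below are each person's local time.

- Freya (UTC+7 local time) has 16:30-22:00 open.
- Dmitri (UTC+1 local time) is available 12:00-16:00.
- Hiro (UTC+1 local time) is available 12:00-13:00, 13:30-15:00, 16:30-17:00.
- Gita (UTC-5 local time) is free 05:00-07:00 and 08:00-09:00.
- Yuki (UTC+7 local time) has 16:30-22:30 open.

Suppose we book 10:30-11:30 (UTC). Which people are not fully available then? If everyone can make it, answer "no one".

Dmitri, Hiro

Freya in UTC: 09:30-15:00 (subtract 7h to convert from UTC+7).
Dmitri in UTC: 11:00-15:00 (subtract 1h to convert from UTC+1).
Hiro in UTC: 11:00-12:00, 12:30-14:00, 15:30-16:00 (subtract 1h to convert from UTC+1).
Gita in UTC: 10:00-12:00, 13:00-14:00 (add 5h to convert from UTC-5).
Yuki in UTC: 09:30-15:30 (subtract 7h to convert from UTC+7).
Freya: free for 10:30-11:30. Dmitri: not fully free for 10:30-11:30. Hiro: not fully free for 10:30-11:30. Gita: free for 10:30-11:30. Yuki: free for 10:30-11:30.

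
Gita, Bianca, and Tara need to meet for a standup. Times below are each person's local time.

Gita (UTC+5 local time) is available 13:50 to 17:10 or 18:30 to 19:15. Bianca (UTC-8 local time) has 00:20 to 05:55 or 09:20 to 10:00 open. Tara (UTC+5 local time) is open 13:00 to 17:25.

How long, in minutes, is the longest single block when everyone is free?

Gita in UTC: 08:50-12:10, 13:30-14:15 (subtract 5h to convert from UTC+5).
Bianca in UTC: 08:20-13:55, 17:20-18:00 (add 8h to convert from UTC-8).
Tara in UTC: 08:00-12:25 (subtract 5h to convert from UTC+5).
Gita ∩ Bianca: 08:50-12:10, 13:30-13:55.
Gita ∩ Bianca ∩ Tara: 08:50-12:10.
The longest is 08:50-12:10 at 200 minutes.

200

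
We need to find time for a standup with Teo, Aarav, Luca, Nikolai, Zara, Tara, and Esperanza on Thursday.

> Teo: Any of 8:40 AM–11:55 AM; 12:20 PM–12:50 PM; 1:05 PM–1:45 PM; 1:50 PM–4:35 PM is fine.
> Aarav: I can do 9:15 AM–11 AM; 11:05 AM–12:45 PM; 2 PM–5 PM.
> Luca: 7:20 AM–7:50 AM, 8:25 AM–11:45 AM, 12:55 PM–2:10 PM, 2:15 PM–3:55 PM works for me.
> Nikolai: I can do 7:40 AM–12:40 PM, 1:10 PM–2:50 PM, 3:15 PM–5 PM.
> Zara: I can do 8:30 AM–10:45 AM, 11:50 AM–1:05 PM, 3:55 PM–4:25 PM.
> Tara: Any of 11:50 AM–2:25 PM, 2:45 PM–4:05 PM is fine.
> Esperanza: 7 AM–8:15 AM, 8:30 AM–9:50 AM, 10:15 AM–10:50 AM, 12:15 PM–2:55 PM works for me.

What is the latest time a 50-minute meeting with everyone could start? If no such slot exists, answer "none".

Teo ∩ Aarav: 09:15-11:00, 11:05-11:55, 12:20-12:45, 14:00-16:35.
Teo ∩ Aarav ∩ Luca: 09:15-11:00, 11:05-11:45, 14:00-14:10, 14:15-15:55.
Teo ∩ Aarav ∩ Luca ∩ Nikolai: 09:15-11:00, 11:05-11:45, 14:00-14:10, 14:15-14:50, 15:15-15:55.
Teo ∩ Aarav ∩ Luca ∩ Nikolai ∩ Zara: 09:15-10:45.
Teo ∩ Aarav ∩ Luca ∩ Nikolai ∩ Zara ∩ Tara: ∅.
Teo ∩ Aarav ∩ Luca ∩ Nikolai ∩ Zara ∩ Tara ∩ Esperanza: ∅.
There is no time when everyone is free.
No common window is at least 50 minutes long.

none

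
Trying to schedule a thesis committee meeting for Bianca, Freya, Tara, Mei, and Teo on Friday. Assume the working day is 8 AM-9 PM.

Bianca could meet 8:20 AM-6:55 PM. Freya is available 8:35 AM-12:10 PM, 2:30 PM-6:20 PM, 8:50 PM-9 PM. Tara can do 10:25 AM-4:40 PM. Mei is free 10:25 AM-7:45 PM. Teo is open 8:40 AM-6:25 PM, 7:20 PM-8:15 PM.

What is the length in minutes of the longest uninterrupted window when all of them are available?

Bianca ∩ Freya: 08:35-12:10, 14:30-18:20.
Bianca ∩ Freya ∩ Tara: 10:25-12:10, 14:30-16:40.
Bianca ∩ Freya ∩ Tara ∩ Mei: 10:25-12:10, 14:30-16:40.
Bianca ∩ Freya ∩ Tara ∩ Mei ∩ Teo: 10:25-12:10, 14:30-16:40.
Those are the intersection windows.
The longest is 14:30-16:40 at 130 minutes.

130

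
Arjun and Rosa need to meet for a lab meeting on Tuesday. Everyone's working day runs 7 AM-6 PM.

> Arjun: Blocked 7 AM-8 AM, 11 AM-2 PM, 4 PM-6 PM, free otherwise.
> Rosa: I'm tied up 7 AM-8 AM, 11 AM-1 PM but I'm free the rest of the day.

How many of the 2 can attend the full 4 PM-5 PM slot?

Arjun free: 08:00-11:00, 14:00-16:00 (invert busy blocks within the working day).
Rosa free: 08:00-11:00, 13:00-18:00 (invert busy blocks within the working day).
Rosa can make the full 16:00-17:00 slot — that's 1.

1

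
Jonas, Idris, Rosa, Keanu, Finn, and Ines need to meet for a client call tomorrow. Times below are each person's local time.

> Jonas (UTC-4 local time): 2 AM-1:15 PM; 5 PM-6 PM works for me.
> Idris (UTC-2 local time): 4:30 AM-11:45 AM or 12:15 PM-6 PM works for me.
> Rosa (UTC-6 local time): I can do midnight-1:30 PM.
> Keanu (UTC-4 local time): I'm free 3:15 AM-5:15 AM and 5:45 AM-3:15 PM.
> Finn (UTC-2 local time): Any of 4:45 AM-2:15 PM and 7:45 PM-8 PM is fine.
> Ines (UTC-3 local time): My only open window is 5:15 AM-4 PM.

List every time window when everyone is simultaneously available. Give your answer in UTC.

08:15-09:15, 09:45-13:45, 14:15-16:15

Jonas in UTC: 06:00-17:15, 21:00-22:00 (add 4h to convert from UTC-4).
Idris in UTC: 06:30-13:45, 14:15-20:00 (add 2h to convert from UTC-2).
Rosa in UTC: 06:00-19:30 (add 6h to convert from UTC-6).
Keanu in UTC: 07:15-09:15, 09:45-19:15 (add 4h to convert from UTC-4).
Finn in UTC: 06:45-16:15, 21:45-22:00 (add 2h to convert from UTC-2).
Ines in UTC: 08:15-19:00 (add 3h to convert from UTC-3).
Jonas ∩ Idris: 06:30-13:45, 14:15-17:15.
Jonas ∩ Idris ∩ Rosa: 06:30-13:45, 14:15-17:15.
Jonas ∩ Idris ∩ Rosa ∩ Keanu: 07:15-09:15, 09:45-13:45, 14:15-17:15.
Jonas ∩ Idris ∩ Rosa ∩ Keanu ∩ Finn: 07:15-09:15, 09:45-13:45, 14:15-16:15.
Jonas ∩ Idris ∩ Rosa ∩ Keanu ∩ Finn ∩ Ines: 08:15-09:15, 09:45-13:45, 14:15-16:15.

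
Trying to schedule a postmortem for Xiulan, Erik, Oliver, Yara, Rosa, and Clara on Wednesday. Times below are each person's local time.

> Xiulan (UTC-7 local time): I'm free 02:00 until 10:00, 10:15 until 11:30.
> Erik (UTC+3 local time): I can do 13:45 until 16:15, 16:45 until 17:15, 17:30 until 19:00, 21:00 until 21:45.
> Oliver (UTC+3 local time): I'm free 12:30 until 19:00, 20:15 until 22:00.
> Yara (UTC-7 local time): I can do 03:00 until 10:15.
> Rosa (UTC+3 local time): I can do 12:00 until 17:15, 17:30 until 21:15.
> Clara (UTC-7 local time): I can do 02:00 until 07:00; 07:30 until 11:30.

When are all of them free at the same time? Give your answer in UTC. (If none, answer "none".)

Xiulan in UTC: 09:00-17:00, 17:15-18:30 (add 7h to convert from UTC-7).
Erik in UTC: 10:45-13:15, 13:45-14:15, 14:30-16:00, 18:00-18:45 (subtract 3h to convert from UTC+3).
Oliver in UTC: 09:30-16:00, 17:15-19:00 (subtract 3h to convert from UTC+3).
Yara in UTC: 10:00-17:15 (add 7h to convert from UTC-7).
Rosa in UTC: 09:00-14:15, 14:30-18:15 (subtract 3h to convert from UTC+3).
Clara in UTC: 09:00-14:00, 14:30-18:30 (add 7h to convert from UTC-7).
Xiulan ∩ Erik: 10:45-13:15, 13:45-14:15, 14:30-16:00, 18:00-18:30.
Xiulan ∩ Erik ∩ Oliver: 10:45-13:15, 13:45-14:15, 14:30-16:00, 18:00-18:30.
Xiulan ∩ Erik ∩ Oliver ∩ Yara: 10:45-13:15, 13:45-14:15, 14:30-16:00.
Xiulan ∩ Erik ∩ Oliver ∩ Yara ∩ Rosa: 10:45-13:15, 13:45-14:15, 14:30-16:00.
Xiulan ∩ Erik ∩ Oliver ∩ Yara ∩ Rosa ∩ Clara: 10:45-13:15, 13:45-14:00, 14:30-16:00.

10:45-13:15, 13:45-14:00, 14:30-16:00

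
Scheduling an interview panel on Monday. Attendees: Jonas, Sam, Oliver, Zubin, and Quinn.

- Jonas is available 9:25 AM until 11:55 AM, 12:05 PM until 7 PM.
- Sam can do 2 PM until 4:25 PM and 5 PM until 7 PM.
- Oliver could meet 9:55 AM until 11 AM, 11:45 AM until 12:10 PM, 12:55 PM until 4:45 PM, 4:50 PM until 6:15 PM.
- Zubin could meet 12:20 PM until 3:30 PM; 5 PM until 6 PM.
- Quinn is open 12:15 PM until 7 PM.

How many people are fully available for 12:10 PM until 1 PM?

Jonas can make the full 12:10-13:00 slot — that's 1.

1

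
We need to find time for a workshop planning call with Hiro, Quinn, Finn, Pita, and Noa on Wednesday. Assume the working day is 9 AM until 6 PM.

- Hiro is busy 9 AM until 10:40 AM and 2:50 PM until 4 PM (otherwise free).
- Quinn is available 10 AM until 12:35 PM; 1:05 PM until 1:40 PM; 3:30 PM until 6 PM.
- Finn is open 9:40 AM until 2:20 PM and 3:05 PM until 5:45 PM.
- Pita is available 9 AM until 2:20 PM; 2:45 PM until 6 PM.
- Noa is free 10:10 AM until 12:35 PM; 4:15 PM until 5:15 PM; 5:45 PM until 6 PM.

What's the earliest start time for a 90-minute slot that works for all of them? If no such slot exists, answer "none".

10:40

Hiro free: 10:40-14:50, 16:00-18:00 (invert busy blocks within the working day).
Quinn free: 10:00-12:35, 13:05-13:40, 15:30-18:00.
Finn free: 09:40-14:20, 15:05-17:45.
Pita free: 09:00-14:20, 14:45-18:00.
Noa free: 10:10-12:35, 16:15-17:15, 17:45-18:00.
Hiro ∩ Quinn: 10:40-12:35, 13:05-13:40, 16:00-18:00.
Hiro ∩ Quinn ∩ Finn: 10:40-12:35, 13:05-13:40, 16:00-17:45.
Hiro ∩ Quinn ∩ Finn ∩ Pita: 10:40-12:35, 13:05-13:40, 16:00-17:45.
Hiro ∩ Quinn ∩ Finn ∩ Pita ∩ Noa: 10:40-12:35, 16:15-17:15.
Those are the intersection windows.
The first common window of at least 90 minutes is 10:40-12:35, so the earliest start is 10:40.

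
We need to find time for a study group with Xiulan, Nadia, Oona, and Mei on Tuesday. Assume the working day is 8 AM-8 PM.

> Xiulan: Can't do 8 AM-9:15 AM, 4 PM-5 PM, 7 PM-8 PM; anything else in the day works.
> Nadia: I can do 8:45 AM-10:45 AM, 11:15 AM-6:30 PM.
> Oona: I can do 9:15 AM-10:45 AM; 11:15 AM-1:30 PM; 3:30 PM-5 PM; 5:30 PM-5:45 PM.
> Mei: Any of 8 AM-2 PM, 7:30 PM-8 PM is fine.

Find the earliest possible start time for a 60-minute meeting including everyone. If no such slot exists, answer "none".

Xiulan free: 09:15-16:00, 17:00-19:00 (invert busy blocks within the working day).
Nadia free: 08:45-10:45, 11:15-18:30.
Oona free: 09:15-10:45, 11:15-13:30, 15:30-17:00, 17:30-17:45.
Mei free: 08:00-14:00, 19:30-20:00.
Xiulan ∩ Nadia: 09:15-10:45, 11:15-16:00, 17:00-18:30.
Xiulan ∩ Nadia ∩ Oona: 09:15-10:45, 11:15-13:30, 15:30-16:00, 17:30-17:45.
Xiulan ∩ Nadia ∩ Oona ∩ Mei: 09:15-10:45, 11:15-13:30.
Those are the intersection windows.
The first common window of at least 60 minutes is 09:15-10:45, so the earliest start is 09:15.

09:15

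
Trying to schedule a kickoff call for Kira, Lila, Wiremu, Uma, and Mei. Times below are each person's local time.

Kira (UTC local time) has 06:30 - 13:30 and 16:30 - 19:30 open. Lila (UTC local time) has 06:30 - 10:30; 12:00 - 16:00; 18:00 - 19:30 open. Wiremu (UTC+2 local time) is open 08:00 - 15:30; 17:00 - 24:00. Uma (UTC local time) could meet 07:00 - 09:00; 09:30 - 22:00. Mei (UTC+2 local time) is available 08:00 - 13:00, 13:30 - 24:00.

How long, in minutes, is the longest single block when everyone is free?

120

Kira in UTC: 06:30-13:30, 16:30-19:30.
Lila in UTC: 06:30-10:30, 12:00-16:00, 18:00-19:30.
Wiremu in UTC: 06:00-13:30, 15:00-22:00 (subtract 2h to convert from UTC+2).
Uma in UTC: 07:00-09:00, 09:30-22:00.
Mei in UTC: 06:00-11:00, 11:30-22:00 (subtract 2h to convert from UTC+2).
Kira ∩ Lila: 06:30-10:30, 12:00-13:30, 18:00-19:30.
Kira ∩ Lila ∩ Wiremu: 06:30-10:30, 12:00-13:30, 18:00-19:30.
Kira ∩ Lila ∩ Wiremu ∩ Uma: 07:00-09:00, 09:30-10:30, 12:00-13:30, 18:00-19:30.
Kira ∩ Lila ∩ Wiremu ∩ Uma ∩ Mei: 07:00-09:00, 09:30-10:30, 12:00-13:30, 18:00-19:30.
The longest is 07:00-09:00 at 120 minutes.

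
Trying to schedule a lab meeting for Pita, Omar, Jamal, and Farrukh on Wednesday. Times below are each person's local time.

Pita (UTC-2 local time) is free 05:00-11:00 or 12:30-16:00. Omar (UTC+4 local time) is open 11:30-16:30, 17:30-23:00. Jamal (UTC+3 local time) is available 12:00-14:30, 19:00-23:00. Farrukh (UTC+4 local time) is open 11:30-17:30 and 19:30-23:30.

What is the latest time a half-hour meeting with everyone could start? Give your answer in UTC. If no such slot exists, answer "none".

Pita in UTC: 07:00-13:00, 14:30-18:00 (add 2h to convert from UTC-2).
Omar in UTC: 07:30-12:30, 13:30-19:00 (subtract 4h to convert from UTC+4).
Jamal in UTC: 09:00-11:30, 16:00-20:00 (subtract 3h to convert from UTC+3).
Farrukh in UTC: 07:30-13:30, 15:30-19:30 (subtract 4h to convert from UTC+4).
Pita ∩ Omar: 07:30-12:30, 14:30-18:00.
Pita ∩ Omar ∩ Jamal: 09:00-11:30, 16:00-18:00.
Pita ∩ Omar ∩ Jamal ∩ Farrukh: 09:00-11:30, 16:00-18:00.
The last common window of at least 30 minutes is 16:00-18:00; a 30-minute meeting can start as late as 17:30 and still end by 18:00.

17:30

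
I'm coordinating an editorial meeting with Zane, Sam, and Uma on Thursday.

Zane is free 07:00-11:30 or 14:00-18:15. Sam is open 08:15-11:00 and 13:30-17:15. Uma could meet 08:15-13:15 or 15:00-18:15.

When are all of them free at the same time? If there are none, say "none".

Zane ∩ Sam: 08:15-11:00, 14:00-17:15.
Zane ∩ Sam ∩ Uma: 08:15-11:00, 15:00-17:15.

08:15-11:00, 15:00-17:15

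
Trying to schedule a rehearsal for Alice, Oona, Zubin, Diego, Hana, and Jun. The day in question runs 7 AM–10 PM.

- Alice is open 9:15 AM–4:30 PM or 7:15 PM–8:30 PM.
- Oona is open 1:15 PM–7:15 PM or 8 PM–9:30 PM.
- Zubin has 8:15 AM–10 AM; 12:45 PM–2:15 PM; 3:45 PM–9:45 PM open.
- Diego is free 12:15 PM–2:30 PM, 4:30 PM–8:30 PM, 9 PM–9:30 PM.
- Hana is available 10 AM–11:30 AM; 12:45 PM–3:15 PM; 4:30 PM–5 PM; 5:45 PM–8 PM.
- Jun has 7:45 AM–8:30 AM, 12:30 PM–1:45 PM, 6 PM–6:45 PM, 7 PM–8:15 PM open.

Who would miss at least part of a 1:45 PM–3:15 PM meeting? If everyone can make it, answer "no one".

Alice: free for 13:45-15:15. Oona: free for 13:45-15:15. Zubin: not fully free for 13:45-15:15. Diego: not fully free for 13:45-15:15. Hana: free for 13:45-15:15. Jun: not fully free for 13:45-15:15.

Diego, Jun, Zubin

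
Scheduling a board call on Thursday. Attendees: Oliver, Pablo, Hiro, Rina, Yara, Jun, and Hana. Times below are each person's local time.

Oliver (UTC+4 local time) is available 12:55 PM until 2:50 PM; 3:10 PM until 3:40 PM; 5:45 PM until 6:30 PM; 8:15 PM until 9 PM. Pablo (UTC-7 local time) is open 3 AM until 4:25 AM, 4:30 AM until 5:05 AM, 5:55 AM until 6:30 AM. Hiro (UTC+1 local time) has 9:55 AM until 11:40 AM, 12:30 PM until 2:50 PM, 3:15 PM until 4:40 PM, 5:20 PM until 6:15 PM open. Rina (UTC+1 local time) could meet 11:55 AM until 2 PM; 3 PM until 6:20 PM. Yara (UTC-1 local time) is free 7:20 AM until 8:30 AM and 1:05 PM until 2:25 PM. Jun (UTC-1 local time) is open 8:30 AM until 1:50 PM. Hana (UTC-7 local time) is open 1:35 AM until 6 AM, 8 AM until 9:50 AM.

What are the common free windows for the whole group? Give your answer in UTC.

none

Oliver in UTC: 08:55-10:50, 11:10-11:40, 13:45-14:30, 16:15-17:00 (subtract 4h to convert from UTC+4).
Pablo in UTC: 10:00-11:25, 11:30-12:05, 12:55-13:30 (add 7h to convert from UTC-7).
Hiro in UTC: 08:55-10:40, 11:30-13:50, 14:15-15:40, 16:20-17:15 (subtract 1h to convert from UTC+1).
Rina in UTC: 10:55-13:00, 14:00-17:20 (subtract 1h to convert from UTC+1).
Yara in UTC: 08:20-09:30, 14:05-15:25 (add 1h to convert from UTC-1).
Jun in UTC: 09:30-14:50 (add 1h to convert from UTC-1).
Hana in UTC: 08:35-13:00, 15:00-16:50 (add 7h to convert from UTC-7).
Oliver ∩ Pablo: 10:00-10:50, 11:10-11:25, 11:30-11:40.
Oliver ∩ Pablo ∩ Hiro: 10:00-10:40, 11:30-11:40.
Oliver ∩ Pablo ∩ Hiro ∩ Rina: 11:30-11:40.
Oliver ∩ Pablo ∩ Hiro ∩ Rina ∩ Yara: ∅.
Oliver ∩ Pablo ∩ Hiro ∩ Rina ∩ Yara ∩ Jun: ∅.
Oliver ∩ Pablo ∩ Hiro ∩ Rina ∩ Yara ∩ Jun ∩ Hana: ∅.
There is no time when everyone is free.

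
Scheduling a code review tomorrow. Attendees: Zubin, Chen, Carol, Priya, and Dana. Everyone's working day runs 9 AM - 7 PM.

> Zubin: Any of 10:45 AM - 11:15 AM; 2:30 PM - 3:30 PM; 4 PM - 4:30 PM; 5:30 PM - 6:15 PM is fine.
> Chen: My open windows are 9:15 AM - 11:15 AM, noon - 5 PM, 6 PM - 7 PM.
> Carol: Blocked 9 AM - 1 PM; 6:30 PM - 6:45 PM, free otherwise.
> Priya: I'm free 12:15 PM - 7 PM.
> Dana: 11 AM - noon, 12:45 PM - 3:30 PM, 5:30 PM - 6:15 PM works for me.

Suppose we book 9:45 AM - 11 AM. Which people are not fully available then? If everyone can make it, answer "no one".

Carol, Dana, Priya, Zubin

Zubin free: 10:45-11:15, 14:30-15:30, 16:00-16:30, 17:30-18:15.
Chen free: 09:15-11:15, 12:00-17:00, 18:00-19:00.
Carol free: 13:00-18:30, 18:45-19:00 (invert busy blocks within the working day).
Priya free: 12:15-19:00.
Dana free: 11:00-12:00, 12:45-15:30, 17:30-18:15.
Zubin: not fully free for 09:45-11:00. Chen: free for 09:45-11:00. Carol: not fully free for 09:45-11:00. Priya: not fully free for 09:45-11:00. Dana: not fully free for 09:45-11:00.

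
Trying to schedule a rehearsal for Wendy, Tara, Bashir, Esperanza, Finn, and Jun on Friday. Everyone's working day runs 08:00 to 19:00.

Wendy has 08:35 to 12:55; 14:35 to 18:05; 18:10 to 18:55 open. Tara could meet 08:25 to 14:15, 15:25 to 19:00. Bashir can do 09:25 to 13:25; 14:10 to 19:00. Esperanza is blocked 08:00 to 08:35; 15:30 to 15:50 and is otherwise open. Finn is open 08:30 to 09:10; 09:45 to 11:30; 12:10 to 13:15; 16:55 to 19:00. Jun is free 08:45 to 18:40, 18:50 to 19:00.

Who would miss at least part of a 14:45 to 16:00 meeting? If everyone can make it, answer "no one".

Esperanza, Finn, Tara

Wendy free: 08:35-12:55, 14:35-18:05, 18:10-18:55.
Tara free: 08:25-14:15, 15:25-19:00.
Bashir free: 09:25-13:25, 14:10-19:00.
Esperanza free: 08:35-15:30, 15:50-19:00 (invert busy blocks within the working day).
Finn free: 08:30-09:10, 09:45-11:30, 12:10-13:15, 16:55-19:00.
Jun free: 08:45-18:40, 18:50-19:00.
Wendy: free for 14:45-16:00. Tara: not fully free for 14:45-16:00. Bashir: free for 14:45-16:00. Esperanza: not fully free for 14:45-16:00. Finn: not fully free for 14:45-16:00. Jun: free for 14:45-16:00.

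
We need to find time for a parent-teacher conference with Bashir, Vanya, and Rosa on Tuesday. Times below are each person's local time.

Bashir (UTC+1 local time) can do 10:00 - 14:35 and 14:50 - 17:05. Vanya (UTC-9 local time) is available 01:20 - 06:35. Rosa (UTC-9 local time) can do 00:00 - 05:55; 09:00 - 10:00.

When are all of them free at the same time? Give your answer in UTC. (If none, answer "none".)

10:20-13:35, 13:50-14:55

Bashir in UTC: 09:00-13:35, 13:50-16:05 (subtract 1h to convert from UTC+1).
Vanya in UTC: 10:20-15:35 (add 9h to convert from UTC-9).
Rosa in UTC: 09:00-14:55, 18:00-19:00 (add 9h to convert from UTC-9).
Bashir ∩ Vanya: 10:20-13:35, 13:50-15:35.
Bashir ∩ Vanya ∩ Rosa: 10:20-13:35, 13:50-14:55.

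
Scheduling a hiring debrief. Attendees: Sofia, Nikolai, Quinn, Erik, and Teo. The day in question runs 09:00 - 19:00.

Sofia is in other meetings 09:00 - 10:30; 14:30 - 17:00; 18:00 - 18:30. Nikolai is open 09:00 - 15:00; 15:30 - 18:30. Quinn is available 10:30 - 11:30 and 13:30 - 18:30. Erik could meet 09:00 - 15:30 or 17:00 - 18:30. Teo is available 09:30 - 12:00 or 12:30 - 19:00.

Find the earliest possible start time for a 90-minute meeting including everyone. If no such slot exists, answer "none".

none

Sofia free: 10:30-14:30, 17:00-18:00, 18:30-19:00 (invert busy blocks within the working day).
Nikolai free: 09:00-15:00, 15:30-18:30.
Quinn free: 10:30-11:30, 13:30-18:30.
Erik free: 09:00-15:30, 17:00-18:30.
Teo free: 09:30-12:00, 12:30-19:00.
Sofia ∩ Nikolai: 10:30-14:30, 17:00-18:00.
Sofia ∩ Nikolai ∩ Quinn: 10:30-11:30, 13:30-14:30, 17:00-18:00.
Sofia ∩ Nikolai ∩ Quinn ∩ Erik: 10:30-11:30, 13:30-14:30, 17:00-18:00.
Sofia ∩ Nikolai ∩ Quinn ∩ Erik ∩ Teo: 10:30-11:30, 13:30-14:30, 17:00-18:00.
No common window is at least 90 minutes long.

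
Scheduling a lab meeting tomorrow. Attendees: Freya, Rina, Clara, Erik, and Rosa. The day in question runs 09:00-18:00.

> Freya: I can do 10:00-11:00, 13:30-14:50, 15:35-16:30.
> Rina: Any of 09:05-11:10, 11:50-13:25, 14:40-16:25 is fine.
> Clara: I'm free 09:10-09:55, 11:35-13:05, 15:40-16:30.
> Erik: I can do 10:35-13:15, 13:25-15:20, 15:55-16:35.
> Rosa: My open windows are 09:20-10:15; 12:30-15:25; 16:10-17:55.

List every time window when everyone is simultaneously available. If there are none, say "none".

16:10-16:25

Freya ∩ Rina: 10:00-11:00, 14:40-14:50, 15:35-16:25.
Freya ∩ Rina ∩ Clara: 15:40-16:25.
Freya ∩ Rina ∩ Clara ∩ Erik: 15:55-16:25.
Freya ∩ Rina ∩ Clara ∩ Erik ∩ Rosa: 16:10-16:25.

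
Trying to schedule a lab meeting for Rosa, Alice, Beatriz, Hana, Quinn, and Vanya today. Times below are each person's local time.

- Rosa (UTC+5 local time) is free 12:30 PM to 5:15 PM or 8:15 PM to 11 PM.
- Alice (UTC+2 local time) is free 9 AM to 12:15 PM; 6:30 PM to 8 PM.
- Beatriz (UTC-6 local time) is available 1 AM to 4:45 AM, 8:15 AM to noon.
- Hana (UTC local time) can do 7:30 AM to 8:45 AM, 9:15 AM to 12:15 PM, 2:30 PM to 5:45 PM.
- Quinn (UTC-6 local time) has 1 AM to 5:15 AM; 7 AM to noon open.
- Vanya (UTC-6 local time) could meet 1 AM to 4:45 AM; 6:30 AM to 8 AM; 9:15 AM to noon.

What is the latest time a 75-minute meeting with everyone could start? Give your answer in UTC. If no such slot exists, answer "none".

Rosa in UTC: 07:30-12:15, 15:15-18:00 (subtract 5h to convert from UTC+5).
Alice in UTC: 07:00-10:15, 16:30-18:00 (subtract 2h to convert from UTC+2).
Beatriz in UTC: 07:00-10:45, 14:15-18:00 (add 6h to convert from UTC-6).
Hana in UTC: 07:30-08:45, 09:15-12:15, 14:30-17:45.
Quinn in UTC: 07:00-11:15, 13:00-18:00 (add 6h to convert from UTC-6).
Vanya in UTC: 07:00-10:45, 12:30-14:00, 15:15-18:00 (add 6h to convert from UTC-6).
Rosa ∩ Alice: 07:30-10:15, 16:30-18:00.
Rosa ∩ Alice ∩ Beatriz: 07:30-10:15, 16:30-18:00.
Rosa ∩ Alice ∩ Beatriz ∩ Hana: 07:30-08:45, 09:15-10:15, 16:30-17:45.
Rosa ∩ Alice ∩ Beatriz ∩ Hana ∩ Quinn: 07:30-08:45, 09:15-10:15, 16:30-17:45.
Rosa ∩ Alice ∩ Beatriz ∩ Hana ∩ Quinn ∩ Vanya: 07:30-08:45, 09:15-10:15, 16:30-17:45.
The last common window of at least 75 minutes is 16:30-17:45; a 75-minute meeting can start as late as 16:30 and still end by 17:45.

16:30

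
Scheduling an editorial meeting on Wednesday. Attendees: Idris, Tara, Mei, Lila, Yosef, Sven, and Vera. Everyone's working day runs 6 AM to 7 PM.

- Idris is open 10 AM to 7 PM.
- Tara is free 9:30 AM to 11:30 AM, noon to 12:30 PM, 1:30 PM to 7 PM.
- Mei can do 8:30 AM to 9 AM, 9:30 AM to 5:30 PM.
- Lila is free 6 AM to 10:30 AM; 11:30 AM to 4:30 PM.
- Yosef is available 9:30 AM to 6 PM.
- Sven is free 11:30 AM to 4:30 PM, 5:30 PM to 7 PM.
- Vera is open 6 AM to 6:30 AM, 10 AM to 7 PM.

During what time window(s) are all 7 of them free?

12:00-12:30, 13:30-16:30

Idris ∩ Tara: 10:00-11:30, 12:00-12:30, 13:30-19:00.
Idris ∩ Tara ∩ Mei: 10:00-11:30, 12:00-12:30, 13:30-17:30.
Idris ∩ Tara ∩ Mei ∩ Lila: 10:00-10:30, 12:00-12:30, 13:30-16:30.
Idris ∩ Tara ∩ Mei ∩ Lila ∩ Yosef: 10:00-10:30, 12:00-12:30, 13:30-16:30.
Idris ∩ Tara ∩ Mei ∩ Lila ∩ Yosef ∩ Sven: 12:00-12:30, 13:30-16:30.
Idris ∩ Tara ∩ Mei ∩ Lila ∩ Yosef ∩ Sven ∩ Vera: 12:00-12:30, 13:30-16:30.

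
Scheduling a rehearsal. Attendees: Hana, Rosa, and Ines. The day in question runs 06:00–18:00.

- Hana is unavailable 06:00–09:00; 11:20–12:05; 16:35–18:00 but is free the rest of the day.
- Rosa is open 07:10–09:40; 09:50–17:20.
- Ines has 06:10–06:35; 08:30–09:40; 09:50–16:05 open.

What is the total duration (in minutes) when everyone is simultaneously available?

Hana free: 09:00-11:20, 12:05-16:35 (invert busy blocks within the working day).
Rosa free: 07:10-09:40, 09:50-17:20.
Ines free: 06:10-06:35, 08:30-09:40, 09:50-16:05.
Hana ∩ Rosa: 09:00-09:40, 09:50-11:20, 12:05-16:35.
Hana ∩ Rosa ∩ Ines: 09:00-09:40, 09:50-11:20, 12:05-16:05.
Summing the common windows: 40 + 90 + 240 = 370 minutes.

370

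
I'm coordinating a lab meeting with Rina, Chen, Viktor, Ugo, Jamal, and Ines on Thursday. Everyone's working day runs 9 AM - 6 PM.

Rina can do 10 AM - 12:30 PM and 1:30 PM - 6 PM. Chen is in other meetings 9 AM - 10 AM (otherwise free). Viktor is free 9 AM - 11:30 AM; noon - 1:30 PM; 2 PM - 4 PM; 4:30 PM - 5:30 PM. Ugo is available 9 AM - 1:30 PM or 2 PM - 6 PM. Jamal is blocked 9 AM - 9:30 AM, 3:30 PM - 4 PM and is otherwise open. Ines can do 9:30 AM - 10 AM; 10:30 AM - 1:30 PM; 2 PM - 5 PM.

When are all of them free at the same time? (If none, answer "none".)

10:30-11:30, 12:00-12:30, 14:00-15:30, 16:30-17:00

Rina free: 10:00-12:30, 13:30-18:00.
Chen free: 10:00-18:00 (invert busy blocks within the working day).
Viktor free: 09:00-11:30, 12:00-13:30, 14:00-16:00, 16:30-17:30.
Ugo free: 09:00-13:30, 14:00-18:00.
Jamal free: 09:30-15:30, 16:00-18:00 (invert busy blocks within the working day).
Ines free: 09:30-10:00, 10:30-13:30, 14:00-17:00.
Rina ∩ Chen: 10:00-12:30, 13:30-18:00.
Rina ∩ Chen ∩ Viktor: 10:00-11:30, 12:00-12:30, 14:00-16:00, 16:30-17:30.
Rina ∩ Chen ∩ Viktor ∩ Ugo: 10:00-11:30, 12:00-12:30, 14:00-16:00, 16:30-17:30.
Rina ∩ Chen ∩ Viktor ∩ Ugo ∩ Jamal: 10:00-11:30, 12:00-12:30, 14:00-15:30, 16:30-17:30.
Rina ∩ Chen ∩ Viktor ∩ Ugo ∩ Jamal ∩ Ines: 10:30-11:30, 12:00-12:30, 14:00-15:30, 16:30-17:00.
So the common availability across everyone is 10:30-11:30, 12:00-12:30, 14:00-15:30, 16:30-17:00.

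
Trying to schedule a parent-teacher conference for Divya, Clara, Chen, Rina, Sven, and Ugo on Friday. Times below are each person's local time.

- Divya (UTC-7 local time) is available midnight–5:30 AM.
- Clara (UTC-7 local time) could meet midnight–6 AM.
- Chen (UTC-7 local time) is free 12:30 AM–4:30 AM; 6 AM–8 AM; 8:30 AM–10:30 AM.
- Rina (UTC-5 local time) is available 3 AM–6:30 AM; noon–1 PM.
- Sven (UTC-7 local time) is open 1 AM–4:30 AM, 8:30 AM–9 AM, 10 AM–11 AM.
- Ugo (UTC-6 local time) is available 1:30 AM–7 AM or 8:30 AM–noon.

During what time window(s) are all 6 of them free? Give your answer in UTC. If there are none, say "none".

Divya in UTC: 07:00-12:30 (add 7h to convert from UTC-7).
Clara in UTC: 07:00-13:00 (add 7h to convert from UTC-7).
Chen in UTC: 07:30-11:30, 13:00-15:00, 15:30-17:30 (add 7h to convert from UTC-7).
Rina in UTC: 08:00-11:30, 17:00-18:00 (add 5h to convert from UTC-5).
Sven in UTC: 08:00-11:30, 15:30-16:00, 17:00-18:00 (add 7h to convert from UTC-7).
Ugo in UTC: 07:30-13:00, 14:30-18:00 (add 6h to convert from UTC-6).
Divya ∩ Clara: 07:00-12:30.
Divya ∩ Clara ∩ Chen: 07:30-11:30.
Divya ∩ Clara ∩ Chen ∩ Rina: 08:00-11:30.
Divya ∩ Clara ∩ Chen ∩ Rina ∩ Sven: 08:00-11:30.
Divya ∩ Clara ∩ Chen ∩ Rina ∩ Sven ∩ Ugo: 08:00-11:30.
Those are the intersection windows.

08:00-11:30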